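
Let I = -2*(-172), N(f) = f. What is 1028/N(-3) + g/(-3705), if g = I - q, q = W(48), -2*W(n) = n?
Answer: -423316/1235 ≈ -342.77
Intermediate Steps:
W(n) = -n/2
q = -24 (q = -1/2*48 = -24)
I = 344
g = 368 (g = 344 - 1*(-24) = 344 + 24 = 368)
1028/N(-3) + g/(-3705) = 1028/(-3) + 368/(-3705) = 1028*(-1/3) + 368*(-1/3705) = -1028/3 - 368/3705 = -423316/1235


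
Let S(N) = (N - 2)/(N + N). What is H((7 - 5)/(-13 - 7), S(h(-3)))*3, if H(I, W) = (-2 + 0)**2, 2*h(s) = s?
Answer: 12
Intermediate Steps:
h(s) = s/2
S(N) = (-2 + N)/(2*N) (S(N) = (-2 + N)/((2*N)) = (-2 + N)*(1/(2*N)) = (-2 + N)/(2*N))
H(I, W) = 4 (H(I, W) = (-2)**2 = 4)
H((7 - 5)/(-13 - 7), S(h(-3)))*3 = 4*3 = 12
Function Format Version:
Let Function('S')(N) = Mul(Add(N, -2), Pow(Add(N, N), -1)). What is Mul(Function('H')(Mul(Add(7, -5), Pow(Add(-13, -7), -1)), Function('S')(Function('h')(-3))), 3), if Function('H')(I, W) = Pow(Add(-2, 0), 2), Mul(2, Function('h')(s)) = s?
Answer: 12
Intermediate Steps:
Function('h')(s) = Mul(Rational(1, 2), s)
Function('S')(N) = Mul(Rational(1, 2), Pow(N, -1), Add(-2, N)) (Function('S')(N) = Mul(Add(-2, N), Pow(Mul(2, N), -1)) = Mul(Add(-2, N), Mul(Rational(1, 2), Pow(N, -1))) = Mul(Rational(1, 2), Pow(N, -1), Add(-2, N)))
Function('H')(I, W) = 4 (Function('H')(I, W) = Pow(-2, 2) = 4)
Mul(Function('H')(Mul(Add(7, -5), Pow(Add(-13, -7), -1)), Function('S')(Function('h')(-3))), 3) = Mul(4, 3) = 12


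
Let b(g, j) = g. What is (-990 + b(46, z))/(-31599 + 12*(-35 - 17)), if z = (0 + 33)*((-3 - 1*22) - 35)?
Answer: 944/32223 ≈ 0.029296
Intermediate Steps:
z = -1980 (z = 33*((-3 - 22) - 35) = 33*(-25 - 35) = 33*(-60) = -1980)
(-990 + b(46, z))/(-31599 + 12*(-35 - 17)) = (-990 + 46)/(-31599 + 12*(-35 - 17)) = -944/(-31599 + 12*(-52)) = -944/(-31599 - 624) = -944/(-32223) = -944*(-1/32223) = 944/32223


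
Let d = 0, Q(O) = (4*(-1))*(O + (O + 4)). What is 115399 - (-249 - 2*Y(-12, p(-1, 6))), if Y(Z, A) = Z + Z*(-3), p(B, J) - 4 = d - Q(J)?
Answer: 115696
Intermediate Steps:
Q(O) = -16 - 8*O (Q(O) = -4*(O + (4 + O)) = -4*(4 + 2*O) = -16 - 8*O)
p(B, J) = 20 + 8*J (p(B, J) = 4 + (0 - (-16 - 8*J)) = 4 + (0 + (16 + 8*J)) = 4 + (16 + 8*J) = 20 + 8*J)
Y(Z, A) = -2*Z (Y(Z, A) = Z - 3*Z = -2*Z)
115399 - (-249 - 2*Y(-12, p(-1, 6))) = 115399 - (-249 - (-4)*(-12)) = 115399 - (-249 - 2*24) = 115399 - (-249 - 48) = 115399 - 1*(-297) = 115399 + 297 = 115696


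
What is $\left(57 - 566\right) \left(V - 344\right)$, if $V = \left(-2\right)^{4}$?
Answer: $166952$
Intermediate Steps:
$V = 16$
$\left(57 - 566\right) \left(V - 344\right) = \left(57 - 566\right) \left(16 - 344\right) = \left(-509\right) \left(-328\right) = 166952$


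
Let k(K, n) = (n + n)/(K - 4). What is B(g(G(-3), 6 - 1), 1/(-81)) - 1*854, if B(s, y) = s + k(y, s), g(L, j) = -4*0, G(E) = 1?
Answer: -854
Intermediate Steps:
k(K, n) = 2*n/(-4 + K) (k(K, n) = (2*n)/(-4 + K) = 2*n/(-4 + K))
g(L, j) = 0
B(s, y) = s + 2*s/(-4 + y)
B(g(G(-3), 6 - 1), 1/(-81)) - 1*854 = 0*(-2 + 1/(-81))/(-4 + 1/(-81)) - 1*854 = 0*(-2 - 1/81)/(-4 - 1/81) - 854 = 0*(-163/81)/(-325/81) - 854 = 0*(-81/325)*(-163/81) - 854 = 0 - 854 = -854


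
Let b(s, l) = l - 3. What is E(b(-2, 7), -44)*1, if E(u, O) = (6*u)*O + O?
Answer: -1100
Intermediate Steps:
b(s, l) = -3 + l
E(u, O) = O + 6*O*u (E(u, O) = 6*O*u + O = O + 6*O*u)
E(b(-2, 7), -44)*1 = -44*(1 + 6*(-3 + 7))*1 = -44*(1 + 6*4)*1 = -44*(1 + 24)*1 = -44*25*1 = -1100*1 = -1100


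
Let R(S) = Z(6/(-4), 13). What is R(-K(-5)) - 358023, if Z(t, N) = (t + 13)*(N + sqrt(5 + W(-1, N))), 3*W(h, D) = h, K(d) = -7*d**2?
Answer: -715747/2 + 23*sqrt(42)/6 ≈ -3.5785e+5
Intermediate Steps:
W(h, D) = h/3
Z(t, N) = (13 + t)*(N + sqrt(42)/3) (Z(t, N) = (t + 13)*(N + sqrt(5 + (1/3)*(-1))) = (13 + t)*(N + sqrt(5 - 1/3)) = (13 + t)*(N + sqrt(14/3)) = (13 + t)*(N + sqrt(42)/3))
R(S) = 299/2 + 23*sqrt(42)/6 (R(S) = 13*13 + 13*sqrt(42)/3 + 13*(6/(-4)) + (6/(-4))*sqrt(42)/3 = 169 + 13*sqrt(42)/3 + 13*(6*(-1/4)) + (6*(-1/4))*sqrt(42)/3 = 169 + 13*sqrt(42)/3 + 13*(-3/2) + (1/3)*(-3/2)*sqrt(42) = 169 + 13*sqrt(42)/3 - 39/2 - sqrt(42)/2 = 299/2 + 23*sqrt(42)/6)
R(-K(-5)) - 358023 = (299/2 + 23*sqrt(42)/6) - 358023 = -715747/2 + 23*sqrt(42)/6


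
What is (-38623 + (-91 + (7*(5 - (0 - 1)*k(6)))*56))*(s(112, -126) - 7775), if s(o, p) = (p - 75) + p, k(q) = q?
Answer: 278725004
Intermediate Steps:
s(o, p) = -75 + 2*p (s(o, p) = (-75 + p) + p = -75 + 2*p)
(-38623 + (-91 + (7*(5 - (0 - 1)*k(6)))*56))*(s(112, -126) - 7775) = (-38623 + (-91 + (7*(5 - (0 - 1)*6))*56))*((-75 + 2*(-126)) - 7775) = (-38623 + (-91 + (7*(5 - (-1)*6))*56))*((-75 - 252) - 7775) = (-38623 + (-91 + (7*(5 - 1*(-6)))*56))*(-327 - 7775) = (-38623 + (-91 + (7*(5 + 6))*56))*(-8102) = (-38623 + (-91 + (7*11)*56))*(-8102) = (-38623 + (-91 + 77*56))*(-8102) = (-38623 + (-91 + 4312))*(-8102) = (-38623 + 4221)*(-8102) = -34402*(-8102) = 278725004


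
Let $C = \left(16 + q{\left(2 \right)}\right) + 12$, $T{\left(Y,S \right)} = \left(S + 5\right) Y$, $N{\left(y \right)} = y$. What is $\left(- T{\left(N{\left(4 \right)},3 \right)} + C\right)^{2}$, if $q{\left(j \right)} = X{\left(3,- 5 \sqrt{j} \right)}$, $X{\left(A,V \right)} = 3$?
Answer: $1$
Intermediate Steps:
$q{\left(j \right)} = 3$
$T{\left(Y,S \right)} = Y \left(5 + S\right)$ ($T{\left(Y,S \right)} = \left(5 + S\right) Y = Y \left(5 + S\right)$)
$C = 31$ ($C = \left(16 + 3\right) + 12 = 19 + 12 = 31$)
$\left(- T{\left(N{\left(4 \right)},3 \right)} + C\right)^{2} = \left(- 4 \left(5 + 3\right) + 31\right)^{2} = \left(- 4 \cdot 8 + 31\right)^{2} = \left(\left(-1\right) 32 + 31\right)^{2} = \left(-32 + 31\right)^{2} = \left(-1\right)^{2} = 1$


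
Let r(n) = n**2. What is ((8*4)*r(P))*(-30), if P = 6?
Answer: -34560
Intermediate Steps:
((8*4)*r(P))*(-30) = ((8*4)*6**2)*(-30) = (32*36)*(-30) = 1152*(-30) = -34560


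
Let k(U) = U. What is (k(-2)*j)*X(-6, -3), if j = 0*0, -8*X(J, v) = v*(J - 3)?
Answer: 0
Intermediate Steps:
X(J, v) = -v*(-3 + J)/8 (X(J, v) = -v*(J - 3)/8 = -v*(-3 + J)/8)
j = 0
(k(-2)*j)*X(-6, -3) = (-2*0)*((1/8)*(-3)*(3 - 1*(-6))) = 0*((1/8)*(-3)*(3 + 6)) = 0*((1/8)*(-3)*9) = 0*(-27/8) = 0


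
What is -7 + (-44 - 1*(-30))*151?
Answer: -2121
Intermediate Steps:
-7 + (-44 - 1*(-30))*151 = -7 + (-44 + 30)*151 = -7 - 14*151 = -7 - 2114 = -2121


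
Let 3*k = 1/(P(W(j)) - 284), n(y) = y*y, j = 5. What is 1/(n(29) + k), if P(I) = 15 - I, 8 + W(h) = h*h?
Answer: 858/721577 ≈ 0.0011891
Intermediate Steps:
W(h) = -8 + h² (W(h) = -8 + h*h = -8 + h²)
n(y) = y²
k = -1/858 (k = 1/(3*((15 - (-8 + 5²)) - 284)) = 1/(3*((15 - (-8 + 25)) - 284)) = 1/(3*((15 - 1*17) - 284)) = 1/(3*((15 - 17) - 284)) = 1/(3*(-2 - 284)) = (⅓)/(-286) = (⅓)*(-1/286) = -1/858 ≈ -0.0011655)
1/(n(29) + k) = 1/(29² - 1/858) = 1/(841 - 1/858) = 1/(721577/858) = 858/721577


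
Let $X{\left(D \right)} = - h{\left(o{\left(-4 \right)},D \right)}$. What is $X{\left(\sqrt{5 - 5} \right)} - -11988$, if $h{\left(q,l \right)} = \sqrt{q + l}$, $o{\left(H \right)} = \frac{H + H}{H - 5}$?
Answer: $11988 - \frac{2 \sqrt{2}}{3} \approx 11987.0$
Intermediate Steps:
$o{\left(H \right)} = \frac{2 H}{-5 + H}$
$h{\left(q,l \right)} = \sqrt{l + q}$
$X{\left(D \right)} = - \sqrt{\frac{8}{9} + D}$ ($X{\left(D \right)} = - \sqrt{D + 2 \left(-4\right) \frac{1}{-5 - 4}} = - \sqrt{D + 2 \left(-4\right) \frac{1}{-9}} = - \sqrt{D + 2 \left(-4\right) \left(- \frac{1}{9}\right)} = - \sqrt{D + \frac{8}{9}} = - \sqrt{\frac{8}{9} + D}$)
$X{\left(\sqrt{5 - 5} \right)} - -11988 = - \frac{\sqrt{8 + 9 \sqrt{5 - 5}}}{3} - -11988 = - \frac{\sqrt{8 + 9 \sqrt{0}}}{3} + 11988 = - \frac{\sqrt{8 + 9 \cdot 0}}{3} + 11988 = - \frac{\sqrt{8 + 0}}{3} + 11988 = - \frac{\sqrt{8}}{3} + 11988 = - \frac{2 \sqrt{2}}{3} + 11988 = 11988 - \frac{2 \sqrt{2}}{3}$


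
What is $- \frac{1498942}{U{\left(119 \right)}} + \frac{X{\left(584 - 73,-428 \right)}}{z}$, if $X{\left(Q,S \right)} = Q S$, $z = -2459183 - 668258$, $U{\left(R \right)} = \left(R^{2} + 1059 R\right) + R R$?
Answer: $- \frac{4654096618578}{482698626263} \approx -9.6418$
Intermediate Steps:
$U{\left(R \right)} = 2 R^{2} + 1059 R$ ($U{\left(R \right)} = \left(R^{2} + 1059 R\right) + R^{2} = 2 R^{2} + 1059 R$)
$z = -3127441$ ($z = -2459183 - 668258 = -3127441$)
$- \frac{1498942}{U{\left(119 \right)}} + \frac{X{\left(584 - 73,-428 \right)}}{z} = - \frac{1498942}{119 \left(1059 + 2 \cdot 119\right)} + \frac{\left(584 - 73\right) \left(-428\right)}{-3127441} = - \frac{1498942}{119 \left(1059 + 238\right)} + \left(584 - 73\right) \left(-428\right) \left(- \frac{1}{3127441}\right) = - \frac{1498942}{119 \cdot 1297} + 511 \left(-428\right) \left(- \frac{1}{3127441}\right) = - \frac{1498942}{154343} - - \frac{218708}{3127441} = \left(-1498942\right) \frac{1}{154343} + \frac{218708}{3127441} = - \frac{1498942}{154343} + \frac{218708}{3127441} = - \frac{4654096618578}{482698626263}$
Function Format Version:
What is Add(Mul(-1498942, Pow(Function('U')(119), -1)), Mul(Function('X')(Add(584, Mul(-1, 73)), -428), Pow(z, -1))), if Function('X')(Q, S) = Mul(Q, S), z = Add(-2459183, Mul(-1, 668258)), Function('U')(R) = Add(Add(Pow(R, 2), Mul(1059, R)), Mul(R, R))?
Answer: Rational(-4654096618578, 482698626263) ≈ -9.6418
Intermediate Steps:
Function('U')(R) = Add(Mul(2, Pow(R, 2)), Mul(1059, R)) (Function('U')(R) = Add(Add(Pow(R, 2), Mul(1059, R)), Pow(R, 2)) = Add(Mul(2, Pow(R, 2)), Mul(1059, R)))
z = -3127441 (z = Add(-2459183, -668258) = -3127441)
Add(Mul(-1498942, Pow(Function('U')(119), -1)), Mul(Function('X')(Add(584, Mul(-1, 73)), -428), Pow(z, -1))) = Add(Mul(-1498942, Pow(Mul(119, Add(1059, Mul(2, 119))), -1)), Mul(Mul(Add(584, Mul(-1, 73)), -428), Pow(-3127441, -1))) = Add(Mul(-1498942, Pow(Mul(119, Add(1059, 238)), -1)), Mul(Mul(Add(584, -73), -428), Rational(-1, 3127441))) = Add(Mul(-1498942, Pow(Mul(119, 1297), -1)), Mul(Mul(511, -428), Rational(-1, 3127441))) = Add(Mul(-1498942, Pow(154343, -1)), Mul(-218708, Rational(-1, 3127441))) = Add(Mul(-1498942, Rational(1, 154343)), Rational(218708, 3127441)) = Add(Rational(-1498942, 154343), Rational(218708, 3127441)) = Rational(-4654096618578, 482698626263)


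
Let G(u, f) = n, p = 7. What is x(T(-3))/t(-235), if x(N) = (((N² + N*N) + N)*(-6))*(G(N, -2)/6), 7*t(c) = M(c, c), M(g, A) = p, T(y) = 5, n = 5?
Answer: -275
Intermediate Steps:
M(g, A) = 7
t(c) = 1 (t(c) = (⅐)*7 = 1)
G(u, f) = 5
x(N) = -10*N² - 5*N (x(N) = (((N² + N*N) + N)*(-6))*(5/6) = (((N² + N²) + N)*(-6))*(5*(⅙)) = ((2*N² + N)*(-6))*(⅚) = ((N + 2*N²)*(-6))*(⅚) = (-12*N² - 6*N)*(⅚) = -10*N² - 5*N)
x(T(-3))/t(-235) = -5*5*(1 + 2*5)/1 = -5*5*(1 + 10)*1 = -5*5*11*1 = -275*1 = -275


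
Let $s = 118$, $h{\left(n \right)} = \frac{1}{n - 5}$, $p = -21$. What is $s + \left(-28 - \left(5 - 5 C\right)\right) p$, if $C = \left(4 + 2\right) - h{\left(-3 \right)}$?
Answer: $\frac{1343}{8} \approx 167.88$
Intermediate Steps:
$h{\left(n \right)} = \frac{1}{-5 + n}$
$C = \frac{49}{8}$ ($C = \left(4 + 2\right) - \frac{1}{-5 - 3} = 6 - \frac{1}{-8} = 6 - - \frac{1}{8} = 6 + \frac{1}{8} = \frac{49}{8} \approx 6.125$)
$s + \left(-28 - \left(5 - 5 C\right)\right) p = 118 + \left(-28 - \left(5 - \frac{245}{8}\right)\right) \left(-21\right) = 118 + \left(-28 - - \frac{205}{8}\right) \left(-21\right) = 118 + \left(-28 + \frac{205}{8}\right) \left(-21\right) = 118 - - \frac{399}{8} = 118 + \frac{399}{8} = \frac{1343}{8}$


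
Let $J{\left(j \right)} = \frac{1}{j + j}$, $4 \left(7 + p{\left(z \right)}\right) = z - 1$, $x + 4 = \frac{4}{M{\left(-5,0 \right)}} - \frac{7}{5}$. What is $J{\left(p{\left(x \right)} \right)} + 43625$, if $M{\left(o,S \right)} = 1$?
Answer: $\frac{3315495}{76} \approx 43625.0$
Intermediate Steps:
$x = - \frac{7}{5}$ ($x = -4 + \left(\frac{4}{1} - \frac{7}{5}\right) = -4 + \left(4 \cdot 1 - \frac{7}{5}\right) = -4 + \left(4 - \frac{7}{5}\right) = -4 + \frac{13}{5} = - \frac{7}{5} \approx -1.4$)
$p{\left(z \right)} = - \frac{29}{4} + \frac{z}{4}$ ($p{\left(z \right)} = -7 + \frac{z - 1}{4} = -7 + \frac{-1 + z}{4} = -7 + \left(- \frac{1}{4} + \frac{z}{4}\right) = - \frac{29}{4} + \frac{z}{4}$)
$J{\left(j \right)} = \frac{1}{2 j}$
$J{\left(p{\left(x \right)} \right)} + 43625 = \frac{1}{2 \left(- \frac{29}{4} + \frac{1}{4} \left(- \frac{7}{5}\right)\right)} + 43625 = \frac{1}{2 \left(- \frac{29}{4} - \frac{7}{20}\right)} + 43625 = \frac{1}{2 \left(- \frac{38}{5}\right)} + 43625 = \frac{1}{2} \left(- \frac{5}{38}\right) + 43625 = - \frac{5}{76} + 43625 = \frac{3315495}{76}$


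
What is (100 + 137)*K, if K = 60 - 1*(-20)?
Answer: 18960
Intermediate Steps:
K = 80 (K = 60 + 20 = 80)
(100 + 137)*K = (100 + 137)*80 = 237*80 = 18960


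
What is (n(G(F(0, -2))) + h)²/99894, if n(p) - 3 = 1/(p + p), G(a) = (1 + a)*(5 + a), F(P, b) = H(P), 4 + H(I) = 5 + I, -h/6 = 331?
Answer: 2264903281/57538944 ≈ 39.363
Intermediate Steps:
h = -1986 (h = -6*331 = -1986)
H(I) = 1 + I (H(I) = -4 + (5 + I) = 1 + I)
F(P, b) = 1 + P
n(p) = 3 + 1/(2*p) (n(p) = 3 + 1/(p + p) = 3 + 1/(2*p))
(n(G(F(0, -2))) + h)²/99894 = ((3 + 1/(2*(5 + (1 + 0)² + 6*(1 + 0)))) - 1986)²/99894 = ((3 + 1/(2*(5 + 1² + 6*1))) - 1986)²*(1/99894) = ((3 + 1/(2*(5 + 1 + 6))) - 1986)²*(1/99894) = ((3 + (½)/12) - 1986)²*(1/99894) = ((3 + (½)*(1/12)) - 1986)²*(1/99894) = ((3 + 1/24) - 1986)²*(1/99894) = (73/24 - 1986)²*(1/99894) = (-47591/24)²*(1/99894) = (2264903281/576)*(1/99894) = 2264903281/57538944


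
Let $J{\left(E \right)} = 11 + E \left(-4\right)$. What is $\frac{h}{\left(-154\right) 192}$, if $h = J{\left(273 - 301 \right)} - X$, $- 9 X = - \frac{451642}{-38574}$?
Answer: $- \frac{10788265}{2566251072} \approx -0.0042039$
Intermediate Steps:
$J{\left(E \right)} = 11 - 4 E$
$X = - \frac{225821}{173583}$ ($X = - \frac{\left(-451642\right) \frac{1}{-38574}}{9} = - \frac{\left(-451642\right) \left(- \frac{1}{38574}\right)}{9} = \left(- \frac{1}{9}\right) \frac{225821}{19287} = - \frac{225821}{173583} \approx -1.3009$)
$h = \frac{21576530}{173583}$ ($h = \left(11 - 4 \left(273 - 301\right)\right) - - \frac{225821}{173583} = \left(11 - 4 \left(273 - 301\right)\right) + \frac{225821}{173583} = \left(11 - -112\right) + \frac{225821}{173583} = \left(11 + 112\right) + \frac{225821}{173583} = 123 + \frac{225821}{173583} = \frac{21576530}{173583} \approx 124.3$)
$\frac{h}{\left(-154\right) 192} = \frac{21576530}{173583 \left(\left(-154\right) 192\right)} = \frac{21576530}{173583 \left(-29568\right)} = \frac{21576530}{173583} \left(- \frac{1}{29568}\right) = - \frac{10788265}{2566251072}$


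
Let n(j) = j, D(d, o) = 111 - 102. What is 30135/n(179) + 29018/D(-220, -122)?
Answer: 5465437/1611 ≈ 3392.6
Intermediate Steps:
D(d, o) = 9
30135/n(179) + 29018/D(-220, -122) = 30135/179 + 29018/9 = 5465437/1611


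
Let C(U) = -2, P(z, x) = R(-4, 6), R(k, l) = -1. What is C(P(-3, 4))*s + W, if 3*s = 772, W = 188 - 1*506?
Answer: -2498/3 ≈ -832.67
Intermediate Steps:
P(z, x) = -1
W = -318 (W = 188 - 506 = -318)
s = 772/3 (s = (1/3)*772 = 772/3 ≈ 257.33)
C(P(-3, 4))*s + W = -2*772/3 - 318 = -1544/3 - 318 = -2498/3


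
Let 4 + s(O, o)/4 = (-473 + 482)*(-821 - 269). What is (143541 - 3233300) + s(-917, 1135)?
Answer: -3129015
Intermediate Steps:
s(O, o) = -39256 (s(O, o) = -16 + 4*((-473 + 482)*(-821 - 269)) = -16 + 4*(9*(-1090)) = -16 + 4*(-9810) = -16 - 39240 = -39256)
(143541 - 3233300) + s(-917, 1135) = (143541 - 3233300) - 39256 = -3089759 - 39256 = -3129015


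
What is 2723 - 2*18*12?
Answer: 2291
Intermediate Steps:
2723 - 2*18*12 = 2723 - 36*12 = 2723 - 1*432 = 2723 - 432 = 2291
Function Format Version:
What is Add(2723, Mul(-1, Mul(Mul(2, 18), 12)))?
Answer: 2291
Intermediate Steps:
Add(2723, Mul(-1, Mul(Mul(2, 18), 12))) = Add(2723, Mul(-1, Mul(36, 12))) = Add(2723, Mul(-1, 432)) = Add(2723, -432) = 2291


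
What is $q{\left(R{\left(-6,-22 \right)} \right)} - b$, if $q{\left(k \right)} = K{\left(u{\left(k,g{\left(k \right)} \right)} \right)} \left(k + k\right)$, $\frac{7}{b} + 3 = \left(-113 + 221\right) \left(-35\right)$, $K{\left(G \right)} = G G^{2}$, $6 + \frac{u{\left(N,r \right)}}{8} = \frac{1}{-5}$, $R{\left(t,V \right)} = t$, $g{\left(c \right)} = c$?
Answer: $\frac{692424825707}{472875} \approx 1.4643 \cdot 10^{6}$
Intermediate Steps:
$u{\left(N,r \right)} = - \frac{248}{5}$ ($u{\left(N,r \right)} = -48 + \frac{8}{-5} = -48 + 8 \left(- \frac{1}{5}\right) = -48 - \frac{8}{5} = - \frac{248}{5}$)
$K{\left(G \right)} = G^{3}$
$b = - \frac{7}{3783}$ ($b = \frac{7}{-3 + \left(-113 + 221\right) \left(-35\right)} = \frac{7}{-3 + 108 \left(-35\right)} = \frac{7}{-3 - 3780} = \frac{7}{-3783} = 7 \left(- \frac{1}{3783}\right) = - \frac{7}{3783} \approx -0.0018504$)
$q{\left(k \right)} = - \frac{30505984 k}{125}$ ($q{\left(k \right)} = \left(- \frac{248}{5}\right)^{3} \left(k + k\right) = - \frac{15252992 \cdot 2 k}{125} = - \frac{30505984 k}{125}$)
$q{\left(R{\left(-6,-22 \right)} \right)} - b = \left(- \frac{30505984}{125}\right) \left(-6\right) - - \frac{7}{3783} = \frac{183035904}{125} + \frac{7}{3783} = \frac{692424825707}{472875}$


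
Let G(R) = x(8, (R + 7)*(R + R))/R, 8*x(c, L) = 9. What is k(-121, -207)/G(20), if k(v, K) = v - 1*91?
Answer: -33920/9 ≈ -3768.9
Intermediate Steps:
k(v, K) = -91 + v (k(v, K) = v - 91 = -91 + v)
x(c, L) = 9/8 (x(c, L) = (⅛)*9 = 9/8)
G(R) = 9/(8*R)
k(-121, -207)/G(20) = (-91 - 121)/(((9/8)/20)) = -212/((9/8)*(1/20)) = -212/9/160 = -212*160/9 = -33920/9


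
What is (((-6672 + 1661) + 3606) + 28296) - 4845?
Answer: 22046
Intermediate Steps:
(((-6672 + 1661) + 3606) + 28296) - 4845 = ((-5011 + 3606) + 28296) - 4845 = (-1405 + 28296) - 4845 = 26891 - 4845 = 22046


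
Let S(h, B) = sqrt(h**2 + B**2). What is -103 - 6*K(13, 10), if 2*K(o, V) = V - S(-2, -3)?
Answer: -133 + 3*sqrt(13) ≈ -122.18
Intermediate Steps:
S(h, B) = sqrt(B**2 + h**2)
K(o, V) = V/2 - sqrt(13)/2 (K(o, V) = (V - sqrt((-3)**2 + (-2)**2))/2 = (V - sqrt(9 + 4))/2 = (V - sqrt(13))/2 = V/2 - sqrt(13)/2)
-103 - 6*K(13, 10) = -103 - 6*((1/2)*10 - sqrt(13)/2) = -103 - 6*(5 - sqrt(13)/2) = -103 + (-30 + 3*sqrt(13)) = -133 + 3*sqrt(13)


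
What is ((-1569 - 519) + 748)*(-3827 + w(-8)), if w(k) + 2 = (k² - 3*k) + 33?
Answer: 4968720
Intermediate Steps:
w(k) = 31 + k² - 3*k (w(k) = -2 + ((k² - 3*k) + 33) = -2 + (33 + k² - 3*k) = 31 + k² - 3*k)
((-1569 - 519) + 748)*(-3827 + w(-8)) = ((-1569 - 519) + 748)*(-3827 + (31 + (-8)² - 3*(-8))) = (-2088 + 748)*(-3827 + (31 + 64 + 24)) = -1340*(-3827 + 119) = -1340*(-3708) = 4968720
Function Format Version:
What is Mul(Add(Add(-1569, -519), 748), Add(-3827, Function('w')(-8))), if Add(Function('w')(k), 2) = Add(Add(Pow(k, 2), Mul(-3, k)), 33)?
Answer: 4968720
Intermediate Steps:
Function('w')(k) = Add(31, Pow(k, 2), Mul(-3, k)) (Function('w')(k) = Add(-2, Add(Add(Pow(k, 2), Mul(-3, k)), 33)) = Add(-2, Add(33, Pow(k, 2), Mul(-3, k))) = Add(31, Pow(k, 2), Mul(-3, k)))
Mul(Add(Add(-1569, -519), 748), Add(-3827, Function('w')(-8))) = Mul(Add(Add(-1569, -519), 748), Add(-3827, Add(31, Pow(-8, 2), Mul(-3, -8)))) = Mul(Add(-2088, 748), Add(-3827, Add(31, 64, 24))) = Mul(-1340, Add(-3827, 119)) = Mul(-1340, -3708) = 4968720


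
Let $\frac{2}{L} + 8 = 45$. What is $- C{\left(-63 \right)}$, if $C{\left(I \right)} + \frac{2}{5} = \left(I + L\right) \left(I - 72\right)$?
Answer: $- \frac{1572001}{185} \approx -8497.3$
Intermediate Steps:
$L = \frac{2}{37}$ ($L = \frac{2}{-8 + 45} = \frac{2}{37} \approx 0.054054$)
$C{\left(I \right)} = - \frac{2}{5} + \left(-72 + I\right) \left(\frac{2}{37} + I\right)$ ($C{\left(I \right)} = - \frac{2}{5} + \left(I + \frac{2}{37}\right) \left(I - 72\right) = - \frac{2}{5} + \left(\frac{2}{37} + I\right) \left(-72 + I\right) = - \frac{2}{5} + \left(-72 + I\right) \left(\frac{2}{37} + I\right)$)
$- C{\left(-63 \right)} = - (- \frac{794}{185} + \left(-63\right)^{2} - - \frac{167706}{37}) = - (- \frac{794}{185} + 3969 + \frac{167706}{37}) = \left(-1\right) \frac{1572001}{185} = - \frac{1572001}{185}$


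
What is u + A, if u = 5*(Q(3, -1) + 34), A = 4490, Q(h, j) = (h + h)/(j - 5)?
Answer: 4655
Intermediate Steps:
Q(h, j) = 2*h/(-5 + j) (Q(h, j) = (2*h)/(-5 + j) = 2*h/(-5 + j))
u = 165 (u = 5*(2*3/(-5 - 1) + 34) = 5*(2*3/(-6) + 34) = 5*(2*3*(-⅙) + 34) = 5*(-1 + 34) = 5*33 = 165)
u + A = 165 + 4490 = 4655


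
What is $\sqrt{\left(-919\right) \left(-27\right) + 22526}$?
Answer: $\sqrt{47339} \approx 217.58$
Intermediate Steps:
$\sqrt{\left(-919\right) \left(-27\right) + 22526} = \sqrt{24813 + 22526} = \sqrt{47339}$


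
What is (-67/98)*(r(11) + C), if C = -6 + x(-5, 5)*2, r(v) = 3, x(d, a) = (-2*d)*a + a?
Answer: -7169/98 ≈ -73.153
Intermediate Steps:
x(d, a) = a - 2*a*d (x(d, a) = -2*a*d + a = a - 2*a*d)
C = 104 (C = -6 + (5*(1 - 2*(-5)))*2 = -6 + (5*(1 + 10))*2 = -6 + (5*11)*2 = -6 + 55*2 = -6 + 110 = 104)
(-67/98)*(r(11) + C) = (-67/98)*(3 + 104) = -67*1/98*107 = -67/98*107 = -7169/98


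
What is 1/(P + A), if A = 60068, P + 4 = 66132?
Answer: 1/126196 ≈ 7.9242e-6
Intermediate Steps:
P = 66128 (P = -4 + 66132 = 66128)
1/(P + A) = 1/(66128 + 60068) = 1/126196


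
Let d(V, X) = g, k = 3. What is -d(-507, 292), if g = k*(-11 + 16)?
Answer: -15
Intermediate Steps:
g = 15 (g = 3*(-11 + 16) = 3*5 = 15)
d(V, X) = 15
-d(-507, 292) = -1*15 = -15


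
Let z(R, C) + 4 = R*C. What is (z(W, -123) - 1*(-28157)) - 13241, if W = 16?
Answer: 12944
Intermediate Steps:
z(R, C) = -4 + C*R (z(R, C) = -4 + R*C = -4 + C*R)
(z(W, -123) - 1*(-28157)) - 13241 = ((-4 - 123*16) - 1*(-28157)) - 13241 = ((-4 - 1968) + 28157) - 13241 = (-1972 + 28157) - 13241 = 26185 - 13241 = 12944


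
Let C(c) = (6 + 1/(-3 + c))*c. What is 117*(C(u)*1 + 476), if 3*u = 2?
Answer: 392886/7 ≈ 56127.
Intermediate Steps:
u = ⅔ (u = (⅓)*2 = ⅔ ≈ 0.66667)
C(c) = c*(6 + 1/(-3 + c))
117*(C(u)*1 + 476) = 117*((2*(-17 + 6*(⅔))/(3*(-3 + ⅔)))*1 + 476) = 117*((2*(-17 + 4)/(3*(-7/3)))*1 + 476) = 117*(((⅔)*(-3/7)*(-13))*1 + 476) = 117*((26/7)*1 + 476) = 117*(26/7 + 476) = 117*(3358/7) = 392886/7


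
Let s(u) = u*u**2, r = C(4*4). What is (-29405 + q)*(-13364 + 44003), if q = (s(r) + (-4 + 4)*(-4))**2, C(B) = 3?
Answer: -878603964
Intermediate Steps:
r = 3
s(u) = u**3
q = 729 (q = (3**3 + (-4 + 4)*(-4))**2 = (27 + 0*(-4))**2 = (27 + 0)**2 = 27**2 = 729)
(-29405 + q)*(-13364 + 44003) = (-29405 + 729)*(-13364 + 44003) = -28676*30639 = -878603964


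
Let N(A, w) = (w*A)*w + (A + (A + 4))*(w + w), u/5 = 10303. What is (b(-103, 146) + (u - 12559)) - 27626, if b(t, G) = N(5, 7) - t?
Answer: 11874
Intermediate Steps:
u = 51515 (u = 5*10303 = 51515)
N(A, w) = A*w² + 2*w*(4 + 2*A) (N(A, w) = (A*w)*w + (A + (4 + A))*(2*w) = A*w² + (4 + 2*A)*(2*w) = A*w² + 2*w*(4 + 2*A))
b(t, G) = 441 - t (b(t, G) = 7*(8 + 4*5 + 5*7) - t = 7*(8 + 20 + 35) - t = 7*63 - t = 441 - t)
(b(-103, 146) + (u - 12559)) - 27626 = ((441 - 1*(-103)) + (51515 - 12559)) - 27626 = ((441 + 103) + 38956) - 27626 = (544 + 38956) - 27626 = 39500 - 27626 = 11874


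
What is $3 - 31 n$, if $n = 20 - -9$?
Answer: $-896$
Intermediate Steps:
$n = 29$ ($n = 20 + 9 = 29$)
$3 - 31 n = 3 - 899 = -896$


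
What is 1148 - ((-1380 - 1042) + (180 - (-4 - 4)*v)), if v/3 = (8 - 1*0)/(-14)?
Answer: 23826/7 ≈ 3403.7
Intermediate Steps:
v = -12/7 (v = 3*((8 - 1*0)/(-14)) = 3*((8 + 0)*(-1/14)) = 3*(8*(-1/14)) = 3*(-4/7) = -12/7 ≈ -1.7143)
1148 - ((-1380 - 1042) + (180 - (-4 - 4)*v)) = 1148 - ((-1380 - 1042) + (180 - (-4 - 4)*(-12)/7)) = 1148 - (-2422 + (180 - (-8)*(-12)/7)) = 1148 - (-2422 + (180 - 1*96/7)) = 1148 - (-2422 + (180 - 96/7)) = 1148 - (-2422 + 1164/7) = 1148 - 1*(-15790/7) = 1148 + 15790/7 = 23826/7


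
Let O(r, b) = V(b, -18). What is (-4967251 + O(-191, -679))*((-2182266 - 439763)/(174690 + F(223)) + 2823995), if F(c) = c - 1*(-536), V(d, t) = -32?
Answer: -820370757448318486/58483 ≈ -1.4028e+13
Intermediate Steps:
F(c) = 536 + c (F(c) = c + 536 = 536 + c)
O(r, b) = -32
(-4967251 + O(-191, -679))*((-2182266 - 439763)/(174690 + F(223)) + 2823995) = (-4967251 - 32)*((-2182266 - 439763)/(174690 + (536 + 223)) + 2823995) = -4967283*(-2622029/(174690 + 759) + 2823995) = -4967283*(-2622029/175449 + 2823995) = -4967283*495464476726/175449 = -820370757448318486/58483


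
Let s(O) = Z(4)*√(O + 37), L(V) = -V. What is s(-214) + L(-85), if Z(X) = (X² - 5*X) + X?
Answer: 85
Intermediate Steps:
Z(X) = X² - 4*X
s(O) = 0 (s(O) = (4*(-4 + 4))*√(O + 37) = (4*0)*√(37 + O) = 0*√(37 + O) = 0)
s(-214) + L(-85) = 0 - 1*(-85) = 0 + 85 = 85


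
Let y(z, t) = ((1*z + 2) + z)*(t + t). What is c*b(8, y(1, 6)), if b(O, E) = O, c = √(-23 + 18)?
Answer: 8*I*√5 ≈ 17.889*I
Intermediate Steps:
c = I*√5 (c = √(-5) = I*√5 ≈ 2.2361*I)
y(z, t) = 2*t*(2 + 2*z) (y(z, t) = ((z + 2) + z)*(2*t) = ((2 + z) + z)*(2*t) = (2 + 2*z)*(2*t) = 2*t*(2 + 2*z))
c*b(8, y(1, 6)) = (I*√5)*8 = 8*I*√5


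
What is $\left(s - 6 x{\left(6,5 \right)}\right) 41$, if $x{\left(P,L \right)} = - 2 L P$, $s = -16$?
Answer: $14104$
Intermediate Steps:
$x{\left(P,L \right)} = - 2 L P$
$\left(s - 6 x{\left(6,5 \right)}\right) 41 = \left(-16 - 6 \left(\left(-2\right) 5 \cdot 6\right)\right) 41 = \left(-16 - -360\right) 41 = \left(-16 + 360\right) 41 = 344 \cdot 41 = 14104$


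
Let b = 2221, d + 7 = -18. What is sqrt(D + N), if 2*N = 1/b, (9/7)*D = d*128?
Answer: I*sqrt(441982513622)/13326 ≈ 49.889*I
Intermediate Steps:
d = -25 (d = -7 - 18 = -25)
D = -22400/9 (D = 7*(-25*128)/9 = (7/9)*(-3200) = -22400/9 ≈ -2488.9)
N = 1/4442 (N = (1/2)/2221 = (1/2)*(1/2221) = 1/4442 ≈ 0.00022512)
sqrt(D + N) = sqrt(-22400/9 + 1/4442) = sqrt(-99500791/39978) = I*sqrt(441982513622)/13326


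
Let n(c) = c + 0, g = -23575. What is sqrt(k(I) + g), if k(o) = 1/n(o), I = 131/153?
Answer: 2*I*sqrt(101137633)/131 ≈ 153.54*I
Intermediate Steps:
n(c) = c
I = 131/153 (I = 131*(1/153) = 131/153 ≈ 0.85621)
k(o) = 1/o
sqrt(k(I) + g) = sqrt(1/(131/153) - 23575) = sqrt(153/131 - 23575) = sqrt(-3088172/131) = 2*I*sqrt(101137633)/131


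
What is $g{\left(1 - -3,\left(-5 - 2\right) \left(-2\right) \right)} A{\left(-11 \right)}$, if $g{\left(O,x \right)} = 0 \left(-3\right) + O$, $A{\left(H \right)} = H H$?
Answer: $484$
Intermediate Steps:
$A{\left(H \right)} = H^{2}$
$g{\left(O,x \right)} = O$ ($g{\left(O,x \right)} = 0 + O = O$)
$g{\left(1 - -3,\left(-5 - 2\right) \left(-2\right) \right)} A{\left(-11 \right)} = \left(1 - -3\right) \left(-11\right)^{2} = \left(1 + 3\right) 121 = 4 \cdot 121 = 484$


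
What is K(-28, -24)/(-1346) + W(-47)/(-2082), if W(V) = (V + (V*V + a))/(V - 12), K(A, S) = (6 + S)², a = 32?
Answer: -9211597/41334987 ≈ -0.22285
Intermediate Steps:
W(V) = (32 + V + V²)/(-12 + V) (W(V) = (V + (V*V + 32))/(V - 12) = (V + (V² + 32))/(-12 + V) = (V + (32 + V²))/(-12 + V) = (32 + V + V²)/(-12 + V))
K(-28, -24)/(-1346) + W(-47)/(-2082) = (6 - 24)²/(-1346) + ((32 - 47 + (-47)²)/(-12 - 47))/(-2082) = (-18)²*(-1/1346) + ((32 - 47 + 2209)/(-59))*(-1/2082) = 324*(-1/1346) - 1/59*2194*(-1/2082) = -162/673 - 2194/59*(-1/2082) = -162/673 + 1097/61419 = -9211597/41334987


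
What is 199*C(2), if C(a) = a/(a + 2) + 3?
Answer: 1393/2 ≈ 696.50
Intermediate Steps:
C(a) = 3 + a/(2 + a) (C(a) = a/(2 + a) + 3 = 3 + a/(2 + a))
199*C(2) = 199*(2*(3 + 2*2)/(2 + 2)) = 199*(2*(3 + 4)/4) = 199*(2*(1/4)*7) = 199*(7/2) = 1393/2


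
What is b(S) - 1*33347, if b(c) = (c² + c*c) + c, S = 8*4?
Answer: -31267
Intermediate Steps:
S = 32
b(c) = c + 2*c² (b(c) = (c² + c²) + c = 2*c² + c = c + 2*c²)
b(S) - 1*33347 = 32*(1 + 2*32) - 1*33347 = 32*(1 + 64) - 33347 = 32*65 - 33347 = 2080 - 33347 = -31267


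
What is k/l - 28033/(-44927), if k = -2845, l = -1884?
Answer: 180631487/84642468 ≈ 2.1341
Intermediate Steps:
k/l - 28033/(-44927) = -2845/(-1884) - 28033/(-44927) = -2845*(-1/1884) - 28033*(-1/44927) = 2845/1884 + 28033/44927 = 180631487/84642468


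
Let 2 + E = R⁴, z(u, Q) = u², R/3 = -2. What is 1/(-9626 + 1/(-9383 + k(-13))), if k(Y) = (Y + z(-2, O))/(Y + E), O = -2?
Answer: -4006544/38566992971 ≈ -0.00010389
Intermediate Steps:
R = -6 (R = 3*(-2) = -6)
E = 1294 (E = -2 + (-6)⁴ = -2 + 1296 = 1294)
k(Y) = (4 + Y)/(1294 + Y) (k(Y) = (Y + (-2)²)/(Y + 1294) = (Y + 4)/(1294 + Y) = (4 + Y)/(1294 + Y))
1/(-9626 + 1/(-9383 + k(-13))) = 1/(-9626 + 1/(-9383 + (4 - 13)/(1294 - 13))) = 1/(-9626 + 1/(-9383 - 9/1281)) = 1/(-9626 + 1/(-9383 + (1/1281)*(-9))) = 1/(-9626 + 1/(-9383 - 3/427)) = 1/(-9626 + 1/(-4006544/427)) = 1/(-9626 - 427/4006544) = 1/(-38566992971/4006544) = -4006544/38566992971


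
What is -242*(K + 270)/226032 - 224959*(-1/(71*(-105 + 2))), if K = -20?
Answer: -12822592297/413243004 ≈ -31.029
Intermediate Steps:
-242*(K + 270)/226032 - 224959*(-1/(71*(-105 + 2))) = -242*(-20 + 270)/226032 - 224959*(-1/(71*(-105 + 2))) = -242*250*(1/226032) - 224959/((-71*(-103))) = -60500*1/226032 - 224959/7313 = -15125/56508 - 224959*1/7313 = -15125/56508 - 224959/7313 = -12822592297/413243004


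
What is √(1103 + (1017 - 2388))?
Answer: 2*I*√67 ≈ 16.371*I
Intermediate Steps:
√(1103 + (1017 - 2388)) = √(1103 - 1371) = √(-268) = 2*I*√67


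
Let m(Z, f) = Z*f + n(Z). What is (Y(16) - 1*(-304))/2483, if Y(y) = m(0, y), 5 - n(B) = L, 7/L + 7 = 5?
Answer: 625/4966 ≈ 0.12586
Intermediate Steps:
L = -7/2 (L = 7/(-7 + 5) = 7/(-2) = 7*(-½) = -7/2 ≈ -3.5000)
n(B) = 17/2 (n(B) = 5 - 1*(-7/2) = 5 + 7/2 = 17/2)
m(Z, f) = 17/2 + Z*f (m(Z, f) = Z*f + 17/2 = 17/2 + Z*f)
Y(y) = 17/2 (Y(y) = 17/2 + 0*y = 17/2 + 0 = 17/2)
(Y(16) - 1*(-304))/2483 = (17/2 - 1*(-304))/2483 = (17/2 + 304)*(1/2483) = (625/2)*(1/2483) = 625/4966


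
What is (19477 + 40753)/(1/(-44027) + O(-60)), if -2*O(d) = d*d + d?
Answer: -2651746210/77927791 ≈ -34.028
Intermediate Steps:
O(d) = -d/2 - d²/2 (O(d) = -(d*d + d)/2 = -(d² + d)/2 = -(d + d²)/2 = -d/2 - d²/2)
(19477 + 40753)/(1/(-44027) + O(-60)) = (19477 + 40753)/(1/(-44027) - ½*(-60)*(1 - 60)) = 60230/(-1/44027 - ½*(-60)*(-59)) = 60230/(-1/44027 - 1770) = 60230/(-77927791/44027) = 60230*(-44027/77927791) = -2651746210/77927791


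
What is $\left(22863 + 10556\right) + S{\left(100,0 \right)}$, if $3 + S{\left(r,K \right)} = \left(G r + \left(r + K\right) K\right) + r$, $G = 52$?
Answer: $38716$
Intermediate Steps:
$S{\left(r,K \right)} = -3 + 53 r + K \left(K + r\right)$ ($S{\left(r,K \right)} = -3 + \left(\left(52 r + \left(r + K\right) K\right) + r\right) = -3 + \left(\left(52 r + \left(K + r\right) K\right) + r\right) = -3 + \left(\left(52 r + K \left(K + r\right)\right) + r\right) = -3 + \left(53 r + K \left(K + r\right)\right) = -3 + 53 r + K \left(K + r\right)$)
$\left(22863 + 10556\right) + S{\left(100,0 \right)} = \left(22863 + 10556\right) + \left(-3 + 0^{2} + 53 \cdot 100 + 0 \cdot 100\right) = 33419 + \left(-3 + 0 + 5300 + 0\right) = 33419 + 5297 = 38716$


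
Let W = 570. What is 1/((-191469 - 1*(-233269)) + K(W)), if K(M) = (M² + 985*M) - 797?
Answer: 1/927353 ≈ 1.0783e-6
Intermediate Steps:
K(M) = -797 + M² + 985*M
1/((-191469 - 1*(-233269)) + K(W)) = 1/((-191469 - 1*(-233269)) + (-797 + 570² + 985*570)) = 1/((-191469 + 233269) + (-797 + 324900 + 561450)) = 1/(41800 + 885553) = 1/927353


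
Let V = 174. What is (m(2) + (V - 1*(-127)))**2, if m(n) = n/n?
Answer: 91204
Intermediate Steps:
m(n) = 1
(m(2) + (V - 1*(-127)))**2 = (1 + (174 - 1*(-127)))**2 = (1 + (174 + 127))**2 = (1 + 301)**2 = 302**2 = 91204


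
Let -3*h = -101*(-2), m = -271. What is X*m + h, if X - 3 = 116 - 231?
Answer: 90854/3 ≈ 30285.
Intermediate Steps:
X = -112 (X = 3 + (116 - 231) = 3 - 115 = -112)
h = -202/3 (h = -(-101)*(-2)/3 = -⅓*202 = -202/3 ≈ -67.333)
X*m + h = -112*(-271) - 202/3 = 30352 - 202/3 = 90854/3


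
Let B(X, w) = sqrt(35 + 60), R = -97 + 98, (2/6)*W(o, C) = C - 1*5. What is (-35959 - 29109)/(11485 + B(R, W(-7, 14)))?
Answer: -74730598/13190513 + 32534*sqrt(95)/65952565 ≈ -5.6607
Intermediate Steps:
W(o, C) = -15 + 3*C (W(o, C) = 3*(C - 1*5) = 3*(C - 5) = 3*(-5 + C) = -15 + 3*C)
R = 1
B(X, w) = sqrt(95)
(-35959 - 29109)/(11485 + B(R, W(-7, 14))) = (-35959 - 29109)/(11485 + sqrt(95)) = -65068/(11485 + sqrt(95))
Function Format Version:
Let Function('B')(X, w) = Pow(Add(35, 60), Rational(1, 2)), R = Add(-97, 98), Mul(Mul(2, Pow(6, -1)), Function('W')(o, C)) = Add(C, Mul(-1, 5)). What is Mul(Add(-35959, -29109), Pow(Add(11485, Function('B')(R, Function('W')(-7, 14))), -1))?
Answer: Add(Rational(-74730598, 13190513), Mul(Rational(32534, 65952565), Pow(95, Rational(1, 2)))) ≈ -5.6607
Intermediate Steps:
Function('W')(o, C) = Add(-15, Mul(3, C)) (Function('W')(o, C) = Mul(3, Add(C, Mul(-1, 5))) = Mul(3, Add(C, -5)) = Mul(3, Add(-5, C)) = Add(-15, Mul(3, C)))
R = 1
Function('B')(X, w) = Pow(95, Rational(1, 2))
Mul(Add(-35959, -29109), Pow(Add(11485, Function('B')(R, Function('W')(-7, 14))), -1)) = Mul(Add(-35959, -29109), Pow(Add(11485, Pow(95, Rational(1, 2))), -1)) = Mul(-65068, Pow(Add(11485, Pow(95, Rational(1, 2))), -1))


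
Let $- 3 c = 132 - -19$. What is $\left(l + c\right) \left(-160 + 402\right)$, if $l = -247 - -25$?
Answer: $- \frac{197714}{3} \approx -65905.0$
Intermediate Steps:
$c = - \frac{151}{3}$ ($c = - \frac{132 - -19}{3} = - \frac{132 + 19}{3} = \left(- \frac{1}{3}\right) 151 = - \frac{151}{3} \approx -50.333$)
$l = -222$ ($l = -247 + 25 = -222$)
$\left(l + c\right) \left(-160 + 402\right) = \left(-222 - \frac{151}{3}\right) \left(-160 + 402\right) = \left(- \frac{817}{3}\right) 242 = - \frac{197714}{3}$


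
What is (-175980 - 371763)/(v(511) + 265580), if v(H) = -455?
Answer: -26083/12625 ≈ -2.0660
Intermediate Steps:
(-175980 - 371763)/(v(511) + 265580) = (-175980 - 371763)/(-455 + 265580) = -547743/265125 = -547743*1/265125 = -26083/12625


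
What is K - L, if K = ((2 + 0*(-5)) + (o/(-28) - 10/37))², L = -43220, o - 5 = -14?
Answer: 46392368745/1073296 ≈ 43224.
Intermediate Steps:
o = -9 (o = 5 - 14 = -9)
K = 4515625/1073296 (K = ((2 + 0*(-5)) + (-9/(-28) - 10/37))² = ((2 + 0) + (-9*(-1/28) - 10*1/37))² = (2 + (9/28 - 10/37))² = (2 + 53/1036)² = (2125/1036)² = 4515625/1073296 ≈ 4.2073)
K - L = 4515625/1073296 - 1*(-43220) = 4515625/1073296 + 43220 = 46392368745/1073296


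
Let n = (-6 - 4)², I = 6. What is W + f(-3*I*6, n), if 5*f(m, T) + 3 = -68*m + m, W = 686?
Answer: 10663/5 ≈ 2132.6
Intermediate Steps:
n = 100 (n = (-10)² = 100)
f(m, T) = -⅗ - 67*m/5 (f(m, T) = -⅗ + (-68*m + m)/5 = -⅗ + (-67*m)/5 = -⅗ - 67*m/5)
W + f(-3*I*6, n) = 686 + (-⅗ - 67*(-3*6)*6/5) = 686 + (-⅗ - (-1206)*6/5) = 686 + (-⅗ - 67/5*(-108)) = 686 + (-⅗ + 7236/5) = 686 + 7233/5 = 10663/5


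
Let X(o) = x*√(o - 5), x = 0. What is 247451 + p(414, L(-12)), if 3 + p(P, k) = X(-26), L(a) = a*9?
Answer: 247448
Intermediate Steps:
L(a) = 9*a
X(o) = 0 (X(o) = 0*√(o - 5) = 0*√(-5 + o) = 0)
p(P, k) = -3 (p(P, k) = -3 + 0 = -3)
247451 + p(414, L(-12)) = 247451 - 3 = 247448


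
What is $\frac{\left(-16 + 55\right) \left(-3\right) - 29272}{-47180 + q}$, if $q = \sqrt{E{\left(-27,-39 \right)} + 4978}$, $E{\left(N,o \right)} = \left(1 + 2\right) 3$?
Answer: $\frac{1386573020}{2225947413} + \frac{29389 \sqrt{4987}}{2225947413} \approx 0.62385$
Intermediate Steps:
$E{\left(N,o \right)} = 9$ ($E{\left(N,o \right)} = 3 \cdot 3 = 9$)
$q = \sqrt{4987}$ ($q = \sqrt{9 + 4978} = \sqrt{4987} \approx 70.619$)
$\frac{\left(-16 + 55\right) \left(-3\right) - 29272}{-47180 + q} = \frac{\left(-16 + 55\right) \left(-3\right) - 29272}{-47180 + \sqrt{4987}} = \frac{39 \left(-3\right) - 29272}{-47180 + \sqrt{4987}} = \frac{-117 - 29272}{-47180 + \sqrt{4987}} = - \frac{29389}{-47180 + \sqrt{4987}}$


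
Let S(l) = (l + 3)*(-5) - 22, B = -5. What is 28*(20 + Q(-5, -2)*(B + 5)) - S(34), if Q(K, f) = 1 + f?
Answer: 767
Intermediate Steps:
S(l) = -37 - 5*l (S(l) = (3 + l)*(-5) - 22 = (-15 - 5*l) - 22 = -37 - 5*l)
28*(20 + Q(-5, -2)*(B + 5)) - S(34) = 28*(20 + (1 - 2)*(-5 + 5)) - (-37 - 5*34) = 28*(20 - 1*0) - (-37 - 170) = 28*(20 + 0) - 1*(-207) = 28*20 + 207 = 560 + 207 = 767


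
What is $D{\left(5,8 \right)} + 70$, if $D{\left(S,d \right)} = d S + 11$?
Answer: $121$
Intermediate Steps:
$D{\left(S,d \right)} = 11 + S d$ ($D{\left(S,d \right)} = S d + 11 = 11 + S d$)
$D{\left(5,8 \right)} + 70 = \left(11 + 5 \cdot 8\right) + 70 = \left(11 + 40\right) + 70 = 51 + 70 = 121$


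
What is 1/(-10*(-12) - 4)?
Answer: 1/116 ≈ 0.0086207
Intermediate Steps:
1/(-10*(-12) - 4) = 1/(120 - 4) = 1/116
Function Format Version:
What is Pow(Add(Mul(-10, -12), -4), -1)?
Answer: Rational(1, 116) ≈ 0.0086207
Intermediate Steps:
Pow(Add(Mul(-10, -12), -4), -1) = Pow(Add(120, -4), -1) = Pow(116, -1) = Rational(1, 116)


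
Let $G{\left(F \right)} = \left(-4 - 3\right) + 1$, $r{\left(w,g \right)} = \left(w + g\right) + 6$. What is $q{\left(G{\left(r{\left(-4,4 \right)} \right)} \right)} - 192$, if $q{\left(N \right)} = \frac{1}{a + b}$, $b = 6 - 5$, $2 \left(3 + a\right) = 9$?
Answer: $- \frac{958}{5} \approx -191.6$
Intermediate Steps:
$a = \frac{3}{2}$ ($a = -3 + \frac{1}{2} \cdot 9 = -3 + \frac{9}{2} = \frac{3}{2} \approx 1.5$)
$r{\left(w,g \right)} = 6 + g + w$ ($r{\left(w,g \right)} = \left(g + w\right) + 6 = 6 + g + w$)
$b = 1$
$G{\left(F \right)} = -6$ ($G{\left(F \right)} = -7 + 1 = -6$)
$q{\left(N \right)} = \frac{2}{5}$ ($q{\left(N \right)} = \frac{1}{\frac{3}{2} + 1} = \frac{1}{\frac{5}{2}} = \frac{2}{5}$)
$q{\left(G{\left(r{\left(-4,4 \right)} \right)} \right)} - 192 = \frac{2}{5} - 192 = - \frac{958}{5}$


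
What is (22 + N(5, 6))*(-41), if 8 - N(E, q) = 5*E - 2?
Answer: -287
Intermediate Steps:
N(E, q) = 10 - 5*E (N(E, q) = 8 - (5*E - 2) = 8 - (-2 + 5*E) = 8 + (2 - 5*E) = 10 - 5*E)
(22 + N(5, 6))*(-41) = (22 + (10 - 5*5))*(-41) = (22 + (10 - 25))*(-41) = (22 - 15)*(-41) = 7*(-41) = -287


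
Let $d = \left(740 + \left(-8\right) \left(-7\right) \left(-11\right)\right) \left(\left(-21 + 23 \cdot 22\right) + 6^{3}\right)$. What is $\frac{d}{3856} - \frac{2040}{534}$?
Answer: $\frac{1606299}{85796} \approx 18.722$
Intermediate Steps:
$d = 86924$ ($d = \left(740 + 56 \left(-11\right)\right) \left(\left(-21 + 506\right) + 216\right) = \left(740 - 616\right) \left(485 + 216\right) = 124 \cdot 701 = 86924$)
$\frac{d}{3856} - \frac{2040}{534} = \frac{86924}{3856} - \frac{2040}{534} = 86924 \cdot \frac{1}{3856} - \frac{340}{89} = \frac{21731}{964} - \frac{340}{89} = \frac{1606299}{85796}$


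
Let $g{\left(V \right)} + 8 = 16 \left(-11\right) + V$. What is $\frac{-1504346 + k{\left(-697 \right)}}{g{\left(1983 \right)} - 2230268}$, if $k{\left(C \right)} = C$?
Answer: $\frac{501681}{742823} \approx 0.67537$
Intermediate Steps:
$g{\left(V \right)} = -184 + V$ ($g{\left(V \right)} = -8 + \left(16 \left(-11\right) + V\right) = -8 + \left(-176 + V\right) = -184 + V$)
$\frac{-1504346 + k{\left(-697 \right)}}{g{\left(1983 \right)} - 2230268} = \frac{-1504346 - 697}{\left(-184 + 1983\right) - 2230268} = - \frac{1505043}{1799 - 2230268} = - \frac{1505043}{-2228469} = \left(-1505043\right) \left(- \frac{1}{2228469}\right) = \frac{501681}{742823}$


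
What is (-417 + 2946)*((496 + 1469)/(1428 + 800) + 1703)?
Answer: 9600713721/2228 ≈ 4.3091e+6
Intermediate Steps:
(-417 + 2946)*((496 + 1469)/(1428 + 800) + 1703) = 2529*(1965/2228 + 1703) = 2529*(3796249/2228) = 9600713721/2228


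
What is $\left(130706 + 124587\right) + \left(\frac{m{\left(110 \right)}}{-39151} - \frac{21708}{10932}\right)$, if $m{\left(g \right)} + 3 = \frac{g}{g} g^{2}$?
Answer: $\frac{9105341512847}{35666561} \approx 2.5529 \cdot 10^{5}$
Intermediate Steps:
$m{\left(g \right)} = -3 + g^{2}$ ($m{\left(g \right)} = -3 + \frac{g}{g} g^{2} = -3 + 1 g^{2} = -3 + g^{2}$)
$\left(130706 + 124587\right) + \left(\frac{m{\left(110 \right)}}{-39151} - \frac{21708}{10932}\right) = \left(130706 + 124587\right) - \left(\frac{1809}{911} - \frac{-3 + 110^{2}}{-39151}\right) = 255293 - \left(\frac{1809}{911} - \left(-3 + 12100\right) \left(- \frac{1}{39151}\right)\right) = 255293 + \left(12097 \left(- \frac{1}{39151}\right) - \frac{1809}{911}\right) = 255293 - \frac{81844526}{35666561} = \frac{9105341512847}{35666561}$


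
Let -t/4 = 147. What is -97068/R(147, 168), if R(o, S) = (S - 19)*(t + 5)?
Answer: 97068/86867 ≈ 1.1174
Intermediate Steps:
t = -588 (t = -4*147 = -588)
R(o, S) = 11077 - 583*S (R(o, S) = (S - 19)*(-588 + 5) = (-19 + S)*(-583) = 11077 - 583*S)
-97068/R(147, 168) = -97068/(11077 - 583*168) = -97068/(11077 - 97944) = -97068/(-86867) = -97068*(-1/86867) = 97068/86867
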